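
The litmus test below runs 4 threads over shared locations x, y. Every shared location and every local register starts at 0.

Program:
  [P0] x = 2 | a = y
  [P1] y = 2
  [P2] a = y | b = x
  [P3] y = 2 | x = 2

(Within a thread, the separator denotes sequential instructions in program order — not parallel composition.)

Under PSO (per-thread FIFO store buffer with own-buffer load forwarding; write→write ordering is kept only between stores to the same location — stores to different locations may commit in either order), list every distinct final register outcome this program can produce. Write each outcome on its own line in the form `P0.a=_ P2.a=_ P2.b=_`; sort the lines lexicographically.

outcome vector order: (P0.a,P2.a,P2.b)
|PSO outcomes| = 8

P0.a=0 P2.a=0 P2.b=0
P0.a=0 P2.a=0 P2.b=2
P0.a=0 P2.a=2 P2.b=0
P0.a=0 P2.a=2 P2.b=2
P0.a=2 P2.a=0 P2.b=0
P0.a=2 P2.a=0 P2.b=2
P0.a=2 P2.a=2 P2.b=0
P0.a=2 P2.a=2 P2.b=2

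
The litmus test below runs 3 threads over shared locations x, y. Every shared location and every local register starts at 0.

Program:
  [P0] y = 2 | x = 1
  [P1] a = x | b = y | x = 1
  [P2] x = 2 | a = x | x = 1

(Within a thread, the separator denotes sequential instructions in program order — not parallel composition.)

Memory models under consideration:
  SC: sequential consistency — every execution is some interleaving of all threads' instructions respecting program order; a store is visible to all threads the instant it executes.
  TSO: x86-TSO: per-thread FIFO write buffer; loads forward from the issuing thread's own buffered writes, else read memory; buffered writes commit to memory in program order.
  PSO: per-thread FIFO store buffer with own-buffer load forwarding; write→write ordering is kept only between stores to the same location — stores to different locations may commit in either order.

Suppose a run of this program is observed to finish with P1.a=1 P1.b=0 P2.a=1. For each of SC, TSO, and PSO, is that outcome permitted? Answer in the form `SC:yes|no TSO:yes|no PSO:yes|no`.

outcome vector order: (P1.a,P1.b,P2.a)
SC: 11 outcomes — {001 002 021 022 102 121 122 201 202 221 222}
TSO: 11 outcomes — {001 002 021 022 102 121 122 201 202 221 222}
PSO: 12 outcomes — {001 002 021 022 101 102 121 122 201 202 221 222}
target 101 ∈ {PSO}

SC:no TSO:no PSO:yes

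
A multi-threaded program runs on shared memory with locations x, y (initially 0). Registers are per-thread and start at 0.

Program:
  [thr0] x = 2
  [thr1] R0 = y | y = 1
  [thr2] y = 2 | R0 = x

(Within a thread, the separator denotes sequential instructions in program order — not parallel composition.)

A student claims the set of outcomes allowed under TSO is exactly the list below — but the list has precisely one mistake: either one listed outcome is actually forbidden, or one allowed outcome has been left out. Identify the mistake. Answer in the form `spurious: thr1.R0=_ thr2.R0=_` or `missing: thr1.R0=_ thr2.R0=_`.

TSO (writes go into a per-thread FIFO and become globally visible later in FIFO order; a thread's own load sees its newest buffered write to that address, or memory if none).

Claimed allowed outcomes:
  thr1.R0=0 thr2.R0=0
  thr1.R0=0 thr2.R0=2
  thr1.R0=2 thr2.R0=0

outcome vector order: (thr1.R0,thr2.R0)
under TSO → 0/0 0/2 2/0 2/2
TSO∖claimed = {2/2}

missing: thr1.R0=2 thr2.R0=2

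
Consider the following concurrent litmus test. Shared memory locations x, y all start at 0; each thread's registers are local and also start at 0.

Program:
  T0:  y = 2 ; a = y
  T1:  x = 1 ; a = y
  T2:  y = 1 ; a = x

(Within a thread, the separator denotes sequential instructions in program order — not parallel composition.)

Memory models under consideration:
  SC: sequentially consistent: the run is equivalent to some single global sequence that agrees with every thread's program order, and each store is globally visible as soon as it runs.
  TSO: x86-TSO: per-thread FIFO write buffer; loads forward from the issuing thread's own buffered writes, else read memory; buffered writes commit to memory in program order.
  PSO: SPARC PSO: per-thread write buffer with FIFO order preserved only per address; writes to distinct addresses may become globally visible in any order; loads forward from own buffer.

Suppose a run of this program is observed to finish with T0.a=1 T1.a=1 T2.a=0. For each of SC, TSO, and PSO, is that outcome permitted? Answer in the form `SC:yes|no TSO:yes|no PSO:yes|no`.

outcome vector order: (T0.a,T1.a,T2.a)
under SC → (1,0,1), (1,1,0), (1,1,1), (1,2,1), (2,0,1), (2,1,0), (2,1,1), (2,2,0), (2,2,1)
under TSO → (1,0,0), (1,0,1), (1,1,0), (1,1,1), (1,2,0), (1,2,1), (2,0,0), (2,0,1), (2,1,0), (2,1,1), (2,2,0), (2,2,1)
under PSO → (1,0,0), (1,0,1), (1,1,0), (1,1,1), (1,2,0), (1,2,1), (2,0,0), (2,0,1), (2,1,0), (2,1,1), (2,2,0), (2,2,1)
target (1,1,0) ∈ {SC,TSO,PSO}

SC:yes TSO:yes PSO:yes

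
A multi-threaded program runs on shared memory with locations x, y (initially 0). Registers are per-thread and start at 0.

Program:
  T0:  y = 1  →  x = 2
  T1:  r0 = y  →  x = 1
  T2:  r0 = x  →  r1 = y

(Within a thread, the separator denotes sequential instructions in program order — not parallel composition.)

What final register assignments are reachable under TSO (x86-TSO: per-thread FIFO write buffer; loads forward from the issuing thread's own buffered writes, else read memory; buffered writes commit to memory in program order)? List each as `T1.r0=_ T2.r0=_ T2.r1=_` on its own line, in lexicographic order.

outcome vector order: (T1.r0,T2.r0,T2.r1)
|TSO outcomes| = 9

T1.r0=0 T2.r0=0 T2.r1=0
T1.r0=0 T2.r0=0 T2.r1=1
T1.r0=0 T2.r0=1 T2.r1=0
T1.r0=0 T2.r0=1 T2.r1=1
T1.r0=0 T2.r0=2 T2.r1=1
T1.r0=1 T2.r0=0 T2.r1=0
T1.r0=1 T2.r0=0 T2.r1=1
T1.r0=1 T2.r0=1 T2.r1=1
T1.r0=1 T2.r0=2 T2.r1=1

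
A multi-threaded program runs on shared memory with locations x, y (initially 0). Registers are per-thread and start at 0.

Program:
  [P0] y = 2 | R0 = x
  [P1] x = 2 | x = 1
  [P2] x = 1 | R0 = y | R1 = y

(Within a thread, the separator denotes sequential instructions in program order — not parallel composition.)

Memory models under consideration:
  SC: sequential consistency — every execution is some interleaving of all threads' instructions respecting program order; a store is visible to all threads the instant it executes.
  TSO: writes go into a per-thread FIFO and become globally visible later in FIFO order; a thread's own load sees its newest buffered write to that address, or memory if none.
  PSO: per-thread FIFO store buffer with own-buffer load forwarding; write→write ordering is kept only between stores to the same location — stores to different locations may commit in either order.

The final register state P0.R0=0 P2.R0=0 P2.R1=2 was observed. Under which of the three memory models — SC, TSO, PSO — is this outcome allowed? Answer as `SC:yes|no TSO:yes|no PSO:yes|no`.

SC:no TSO:yes PSO:yes

outcome vector order: (P0.R0,P2.R0,P2.R1)
under SC → <0 2 2> <1 0 0> <1 0 2> <1 2 2> <2 0 0> <2 0 2> <2 2 2>
under TSO → <0 0 0> <0 0 2> <0 2 2> <1 0 0> <1 0 2> <1 2 2> <2 0 0> <2 0 2> <2 2 2>
under PSO → <0 0 0> <0 0 2> <0 2 2> <1 0 0> <1 0 2> <1 2 2> <2 0 0> <2 0 2> <2 2 2>
target <0 0 2> ∈ {TSO,PSO}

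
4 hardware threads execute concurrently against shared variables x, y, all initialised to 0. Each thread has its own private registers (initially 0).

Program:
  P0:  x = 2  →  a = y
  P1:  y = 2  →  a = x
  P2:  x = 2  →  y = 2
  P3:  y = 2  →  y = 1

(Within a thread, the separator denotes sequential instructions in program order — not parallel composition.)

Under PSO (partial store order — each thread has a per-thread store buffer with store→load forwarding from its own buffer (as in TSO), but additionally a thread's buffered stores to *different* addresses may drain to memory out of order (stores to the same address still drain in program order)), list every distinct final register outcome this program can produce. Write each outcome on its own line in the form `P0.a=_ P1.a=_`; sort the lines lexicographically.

P0.a=0 P1.a=0
P0.a=0 P1.a=2
P0.a=1 P1.a=0
P0.a=1 P1.a=2
P0.a=2 P1.a=0
P0.a=2 P1.a=2

outcome vector order: (P0.a,P1.a)
|PSO outcomes| = 6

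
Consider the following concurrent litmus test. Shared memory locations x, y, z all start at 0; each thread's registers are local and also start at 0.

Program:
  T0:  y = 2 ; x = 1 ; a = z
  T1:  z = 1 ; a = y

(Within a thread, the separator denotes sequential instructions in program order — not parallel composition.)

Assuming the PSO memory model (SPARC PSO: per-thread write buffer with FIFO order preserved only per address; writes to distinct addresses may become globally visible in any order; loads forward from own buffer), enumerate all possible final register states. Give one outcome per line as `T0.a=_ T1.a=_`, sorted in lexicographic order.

outcome vector order: (T0.a,T1.a)
|PSO outcomes| = 4

T0.a=0 T1.a=0
T0.a=0 T1.a=2
T0.a=1 T1.a=0
T0.a=1 T1.a=2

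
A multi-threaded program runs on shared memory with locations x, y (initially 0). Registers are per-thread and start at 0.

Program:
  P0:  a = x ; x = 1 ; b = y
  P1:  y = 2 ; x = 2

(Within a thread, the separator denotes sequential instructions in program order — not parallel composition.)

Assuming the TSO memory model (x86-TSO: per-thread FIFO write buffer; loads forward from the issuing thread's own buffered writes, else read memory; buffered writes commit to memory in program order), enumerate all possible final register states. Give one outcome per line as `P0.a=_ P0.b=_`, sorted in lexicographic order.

P0.a=0 P0.b=0
P0.a=0 P0.b=2
P0.a=2 P0.b=2

outcome vector order: (P0.a,P0.b)
|TSO outcomes| = 3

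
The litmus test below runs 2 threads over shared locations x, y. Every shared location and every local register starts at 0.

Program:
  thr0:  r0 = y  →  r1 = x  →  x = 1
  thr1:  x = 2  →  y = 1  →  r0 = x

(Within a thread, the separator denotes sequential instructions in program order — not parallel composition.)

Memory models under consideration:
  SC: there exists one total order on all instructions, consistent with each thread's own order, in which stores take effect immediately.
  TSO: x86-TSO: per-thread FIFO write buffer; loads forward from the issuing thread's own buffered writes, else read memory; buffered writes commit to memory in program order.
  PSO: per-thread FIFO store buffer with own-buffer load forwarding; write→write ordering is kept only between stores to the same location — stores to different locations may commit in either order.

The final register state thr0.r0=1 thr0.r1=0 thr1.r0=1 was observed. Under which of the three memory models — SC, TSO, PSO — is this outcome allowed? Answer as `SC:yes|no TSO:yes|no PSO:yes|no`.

SC:no TSO:no PSO:yes

outcome vector order: (thr0.r0,thr0.r1,thr1.r0)
under SC → (0,0,1), (0,0,2), (0,2,1), (0,2,2), (1,2,1), (1,2,2)
under TSO → (0,0,1), (0,0,2), (0,2,1), (0,2,2), (1,2,1), (1,2,2)
under PSO → (0,0,1), (0,0,2), (0,2,1), (0,2,2), (1,0,1), (1,0,2), (1,2,1), (1,2,2)
target (1,0,1) ∈ {PSO}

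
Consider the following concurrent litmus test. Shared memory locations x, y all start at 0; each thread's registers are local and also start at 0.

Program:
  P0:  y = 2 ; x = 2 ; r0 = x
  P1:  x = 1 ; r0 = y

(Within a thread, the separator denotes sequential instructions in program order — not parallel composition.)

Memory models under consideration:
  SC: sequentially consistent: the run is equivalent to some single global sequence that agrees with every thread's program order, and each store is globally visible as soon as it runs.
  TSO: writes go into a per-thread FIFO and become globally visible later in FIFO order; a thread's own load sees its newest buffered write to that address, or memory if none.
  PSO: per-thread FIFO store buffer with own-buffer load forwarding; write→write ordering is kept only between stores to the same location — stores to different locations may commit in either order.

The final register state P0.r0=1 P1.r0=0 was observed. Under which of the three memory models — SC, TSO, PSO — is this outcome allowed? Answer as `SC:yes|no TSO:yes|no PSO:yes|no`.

SC:no TSO:yes PSO:yes

outcome vector order: (P0.r0,P1.r0)
under SC → <1 2>; <2 0>; <2 2>
under TSO → <1 0>; <1 2>; <2 0>; <2 2>
under PSO → <1 0>; <1 2>; <2 0>; <2 2>
target <1 0> ∈ {TSO,PSO}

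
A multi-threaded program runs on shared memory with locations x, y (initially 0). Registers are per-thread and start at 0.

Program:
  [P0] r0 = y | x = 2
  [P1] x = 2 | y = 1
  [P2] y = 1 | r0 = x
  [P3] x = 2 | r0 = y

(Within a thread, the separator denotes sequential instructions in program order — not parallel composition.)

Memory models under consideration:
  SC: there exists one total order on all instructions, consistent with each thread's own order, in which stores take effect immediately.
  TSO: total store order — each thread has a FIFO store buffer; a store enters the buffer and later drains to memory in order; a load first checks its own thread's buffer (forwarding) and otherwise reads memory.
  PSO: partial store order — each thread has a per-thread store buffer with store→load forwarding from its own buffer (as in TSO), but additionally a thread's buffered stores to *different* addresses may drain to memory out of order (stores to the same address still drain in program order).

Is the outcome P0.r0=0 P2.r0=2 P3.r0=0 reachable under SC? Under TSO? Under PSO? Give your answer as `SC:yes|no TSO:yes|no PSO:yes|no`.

SC:yes TSO:yes PSO:yes

outcome vector order: (P0.r0,P2.r0,P3.r0)
SC (6): 0/0/1, 0/2/0, 0/2/1, 1/0/1, 1/2/0, 1/2/1
TSO (8): 0/0/0, 0/0/1, 0/2/0, 0/2/1, 1/0/0, 1/0/1, 1/2/0, 1/2/1
PSO (8): 0/0/0, 0/0/1, 0/2/0, 0/2/1, 1/0/0, 1/0/1, 1/2/0, 1/2/1
target 0/2/0 ∈ {SC,TSO,PSO}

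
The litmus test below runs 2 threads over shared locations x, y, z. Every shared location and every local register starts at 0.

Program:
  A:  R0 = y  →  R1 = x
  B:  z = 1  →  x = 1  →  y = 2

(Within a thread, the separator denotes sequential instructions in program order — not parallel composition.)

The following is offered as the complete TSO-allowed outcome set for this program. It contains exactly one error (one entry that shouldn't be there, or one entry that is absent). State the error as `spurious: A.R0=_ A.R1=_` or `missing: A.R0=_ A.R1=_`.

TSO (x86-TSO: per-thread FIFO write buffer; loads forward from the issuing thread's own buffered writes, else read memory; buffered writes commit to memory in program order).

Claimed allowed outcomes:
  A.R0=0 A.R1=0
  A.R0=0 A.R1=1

outcome vector order: (A.R0,A.R1)
under TSO → 00, 01, 21
TSO∖claimed = {21}

missing: A.R0=2 A.R1=1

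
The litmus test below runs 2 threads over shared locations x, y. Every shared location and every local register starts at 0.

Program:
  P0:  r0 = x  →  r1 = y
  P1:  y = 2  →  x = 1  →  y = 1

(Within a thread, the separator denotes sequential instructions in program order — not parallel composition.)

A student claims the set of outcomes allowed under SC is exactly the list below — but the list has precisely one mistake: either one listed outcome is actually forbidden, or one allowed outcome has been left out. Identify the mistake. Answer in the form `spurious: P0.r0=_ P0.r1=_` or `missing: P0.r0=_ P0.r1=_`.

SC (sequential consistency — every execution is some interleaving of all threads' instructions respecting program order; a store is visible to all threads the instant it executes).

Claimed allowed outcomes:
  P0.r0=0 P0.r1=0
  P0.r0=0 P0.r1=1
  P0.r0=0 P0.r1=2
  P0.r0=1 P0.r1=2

outcome vector order: (P0.r0,P0.r1)
under SC → <0 0>; <0 1>; <0 2>; <1 1>; <1 2>
SC∖claimed = {<1 1>}

missing: P0.r0=1 P0.r1=1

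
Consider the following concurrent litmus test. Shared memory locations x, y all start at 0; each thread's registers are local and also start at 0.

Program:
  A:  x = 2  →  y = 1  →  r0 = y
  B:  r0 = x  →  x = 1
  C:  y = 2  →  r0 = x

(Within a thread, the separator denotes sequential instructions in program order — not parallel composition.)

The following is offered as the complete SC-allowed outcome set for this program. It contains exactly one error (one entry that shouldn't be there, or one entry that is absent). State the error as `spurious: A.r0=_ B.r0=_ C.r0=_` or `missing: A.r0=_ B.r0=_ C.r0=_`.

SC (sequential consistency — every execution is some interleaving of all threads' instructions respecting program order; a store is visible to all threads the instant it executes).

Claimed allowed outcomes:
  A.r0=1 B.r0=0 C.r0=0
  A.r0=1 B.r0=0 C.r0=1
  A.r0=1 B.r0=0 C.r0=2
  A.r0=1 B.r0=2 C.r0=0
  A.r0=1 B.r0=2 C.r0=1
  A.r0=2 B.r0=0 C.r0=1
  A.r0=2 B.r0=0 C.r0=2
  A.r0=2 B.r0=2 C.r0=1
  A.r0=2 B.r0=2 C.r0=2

missing: A.r0=1 B.r0=2 C.r0=2

outcome vector order: (A.r0,B.r0,C.r0)
[SC] allowed = {100 101 102 120 121 122 201 202 221 222}
SC∖claimed = {122}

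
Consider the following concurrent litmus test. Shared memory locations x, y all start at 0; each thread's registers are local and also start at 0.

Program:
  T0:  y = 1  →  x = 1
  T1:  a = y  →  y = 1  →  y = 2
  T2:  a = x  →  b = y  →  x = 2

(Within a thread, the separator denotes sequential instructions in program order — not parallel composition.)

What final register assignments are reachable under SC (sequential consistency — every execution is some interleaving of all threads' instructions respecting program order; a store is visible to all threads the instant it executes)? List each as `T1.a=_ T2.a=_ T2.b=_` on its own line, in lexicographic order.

T1.a=0 T2.a=0 T2.b=0
T1.a=0 T2.a=0 T2.b=1
T1.a=0 T2.a=0 T2.b=2
T1.a=0 T2.a=1 T2.b=1
T1.a=0 T2.a=1 T2.b=2
T1.a=1 T2.a=0 T2.b=0
T1.a=1 T2.a=0 T2.b=1
T1.a=1 T2.a=0 T2.b=2
T1.a=1 T2.a=1 T2.b=1
T1.a=1 T2.a=1 T2.b=2

outcome vector order: (T1.a,T2.a,T2.b)
|SC outcomes| = 10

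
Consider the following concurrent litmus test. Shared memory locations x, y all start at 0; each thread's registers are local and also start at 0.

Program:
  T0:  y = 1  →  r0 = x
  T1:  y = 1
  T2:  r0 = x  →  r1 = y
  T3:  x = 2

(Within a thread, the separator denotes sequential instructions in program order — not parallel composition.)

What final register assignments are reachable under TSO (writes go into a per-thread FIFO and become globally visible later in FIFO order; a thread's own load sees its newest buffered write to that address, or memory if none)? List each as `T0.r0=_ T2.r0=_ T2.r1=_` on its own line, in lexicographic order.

T0.r0=0 T2.r0=0 T2.r1=0
T0.r0=0 T2.r0=0 T2.r1=1
T0.r0=0 T2.r0=2 T2.r1=0
T0.r0=0 T2.r0=2 T2.r1=1
T0.r0=2 T2.r0=0 T2.r1=0
T0.r0=2 T2.r0=0 T2.r1=1
T0.r0=2 T2.r0=2 T2.r1=0
T0.r0=2 T2.r0=2 T2.r1=1

outcome vector order: (T0.r0,T2.r0,T2.r1)
|TSO outcomes| = 8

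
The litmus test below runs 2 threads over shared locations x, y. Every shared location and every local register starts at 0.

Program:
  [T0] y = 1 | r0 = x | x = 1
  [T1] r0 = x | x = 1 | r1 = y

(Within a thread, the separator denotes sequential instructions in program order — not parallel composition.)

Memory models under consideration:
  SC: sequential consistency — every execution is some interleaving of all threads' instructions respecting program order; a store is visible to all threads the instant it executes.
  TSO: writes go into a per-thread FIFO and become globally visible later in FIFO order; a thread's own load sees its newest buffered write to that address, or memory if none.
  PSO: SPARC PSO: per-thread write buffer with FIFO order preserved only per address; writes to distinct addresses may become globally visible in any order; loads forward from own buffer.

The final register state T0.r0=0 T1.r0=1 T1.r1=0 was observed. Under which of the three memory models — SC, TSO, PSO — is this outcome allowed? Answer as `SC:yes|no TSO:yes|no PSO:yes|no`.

outcome vector order: (T0.r0,T1.r0,T1.r1)
SC (4): (0,0,1), (0,1,1), (1,0,0), (1,0,1)
TSO (5): (0,0,0), (0,0,1), (0,1,1), (1,0,0), (1,0,1)
PSO (6): (0,0,0), (0,0,1), (0,1,0), (0,1,1), (1,0,0), (1,0,1)
target (0,1,0) ∈ {PSO}

SC:no TSO:no PSO:yes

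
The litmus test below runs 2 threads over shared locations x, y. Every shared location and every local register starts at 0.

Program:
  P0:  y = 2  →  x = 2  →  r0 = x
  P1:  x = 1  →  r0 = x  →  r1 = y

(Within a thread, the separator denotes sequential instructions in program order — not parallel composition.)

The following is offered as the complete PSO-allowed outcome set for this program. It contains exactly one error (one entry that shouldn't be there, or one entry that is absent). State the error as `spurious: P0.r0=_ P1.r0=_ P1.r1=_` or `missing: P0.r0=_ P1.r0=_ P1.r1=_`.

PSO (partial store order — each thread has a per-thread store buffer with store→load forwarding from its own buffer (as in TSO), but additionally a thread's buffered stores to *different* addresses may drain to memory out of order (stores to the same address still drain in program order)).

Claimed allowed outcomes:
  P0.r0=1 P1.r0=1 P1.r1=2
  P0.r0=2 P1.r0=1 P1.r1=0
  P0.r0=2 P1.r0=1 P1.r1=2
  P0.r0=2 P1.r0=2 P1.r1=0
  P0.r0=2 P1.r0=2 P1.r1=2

outcome vector order: (P0.r0,P1.r0,P1.r1)
PSO: 6 outcomes — {(1,1,0), (1,1,2), (2,1,0), (2,1,2), (2,2,0), (2,2,2)}
PSO∖claimed = {(1,1,0)}

missing: P0.r0=1 P1.r0=1 P1.r1=0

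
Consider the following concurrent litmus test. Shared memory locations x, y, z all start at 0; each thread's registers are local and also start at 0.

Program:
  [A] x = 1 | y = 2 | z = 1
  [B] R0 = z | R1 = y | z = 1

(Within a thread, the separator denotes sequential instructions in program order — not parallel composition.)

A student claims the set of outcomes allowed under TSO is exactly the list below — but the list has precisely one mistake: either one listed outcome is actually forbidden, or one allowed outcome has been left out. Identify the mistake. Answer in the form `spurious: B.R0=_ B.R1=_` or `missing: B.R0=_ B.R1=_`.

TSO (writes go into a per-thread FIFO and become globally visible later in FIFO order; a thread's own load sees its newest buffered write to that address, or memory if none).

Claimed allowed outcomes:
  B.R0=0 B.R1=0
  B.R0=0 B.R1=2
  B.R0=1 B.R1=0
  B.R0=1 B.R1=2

spurious: B.R0=1 B.R1=0

outcome vector order: (B.R0,B.R1)
TSO (3): (0,0) (0,2) (1,2)
claimed∖TSO = {(1,0)}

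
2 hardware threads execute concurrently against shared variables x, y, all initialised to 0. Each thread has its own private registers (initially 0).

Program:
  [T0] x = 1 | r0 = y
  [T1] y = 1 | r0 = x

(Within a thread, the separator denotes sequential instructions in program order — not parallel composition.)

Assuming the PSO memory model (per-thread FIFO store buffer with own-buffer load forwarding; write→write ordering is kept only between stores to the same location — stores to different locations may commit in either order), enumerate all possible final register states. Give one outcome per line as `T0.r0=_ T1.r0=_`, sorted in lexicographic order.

outcome vector order: (T0.r0,T1.r0)
|PSO outcomes| = 4

T0.r0=0 T1.r0=0
T0.r0=0 T1.r0=1
T0.r0=1 T1.r0=0
T0.r0=1 T1.r0=1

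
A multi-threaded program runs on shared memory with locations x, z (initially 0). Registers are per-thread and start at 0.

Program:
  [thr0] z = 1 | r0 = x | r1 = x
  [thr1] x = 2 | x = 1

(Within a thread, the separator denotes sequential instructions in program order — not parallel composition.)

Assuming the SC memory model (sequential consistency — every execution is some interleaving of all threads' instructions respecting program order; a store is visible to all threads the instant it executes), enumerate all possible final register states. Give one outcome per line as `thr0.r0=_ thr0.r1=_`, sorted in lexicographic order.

outcome vector order: (thr0.r0,thr0.r1)
|SC outcomes| = 6

thr0.r0=0 thr0.r1=0
thr0.r0=0 thr0.r1=1
thr0.r0=0 thr0.r1=2
thr0.r0=1 thr0.r1=1
thr0.r0=2 thr0.r1=1
thr0.r0=2 thr0.r1=2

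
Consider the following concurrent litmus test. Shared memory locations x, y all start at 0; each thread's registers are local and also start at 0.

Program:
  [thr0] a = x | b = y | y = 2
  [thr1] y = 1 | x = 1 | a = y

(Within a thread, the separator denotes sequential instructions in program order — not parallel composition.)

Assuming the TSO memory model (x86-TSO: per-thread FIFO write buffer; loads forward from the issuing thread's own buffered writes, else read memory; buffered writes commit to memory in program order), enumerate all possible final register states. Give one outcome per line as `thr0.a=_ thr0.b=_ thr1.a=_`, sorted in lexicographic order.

outcome vector order: (thr0.a,thr0.b,thr1.a)
|TSO outcomes| = 6

thr0.a=0 thr0.b=0 thr1.a=1
thr0.a=0 thr0.b=0 thr1.a=2
thr0.a=0 thr0.b=1 thr1.a=1
thr0.a=0 thr0.b=1 thr1.a=2
thr0.a=1 thr0.b=1 thr1.a=1
thr0.a=1 thr0.b=1 thr1.a=2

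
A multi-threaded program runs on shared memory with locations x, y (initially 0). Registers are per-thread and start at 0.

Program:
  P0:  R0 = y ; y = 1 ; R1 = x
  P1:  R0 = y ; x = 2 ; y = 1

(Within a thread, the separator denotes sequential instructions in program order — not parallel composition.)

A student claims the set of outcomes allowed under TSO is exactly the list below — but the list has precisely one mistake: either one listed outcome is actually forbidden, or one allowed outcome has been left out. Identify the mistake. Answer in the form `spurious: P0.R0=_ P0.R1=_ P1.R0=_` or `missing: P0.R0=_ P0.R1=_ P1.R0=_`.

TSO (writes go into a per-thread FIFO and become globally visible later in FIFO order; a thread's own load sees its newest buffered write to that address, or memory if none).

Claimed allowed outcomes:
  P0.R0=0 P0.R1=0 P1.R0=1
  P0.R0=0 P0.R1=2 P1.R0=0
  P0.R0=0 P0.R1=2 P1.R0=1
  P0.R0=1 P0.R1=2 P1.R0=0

outcome vector order: (P0.R0,P0.R1,P1.R0)
under TSO → 000, 001, 020, 021, 120
TSO∖claimed = {000}

missing: P0.R0=0 P0.R1=0 P1.R0=0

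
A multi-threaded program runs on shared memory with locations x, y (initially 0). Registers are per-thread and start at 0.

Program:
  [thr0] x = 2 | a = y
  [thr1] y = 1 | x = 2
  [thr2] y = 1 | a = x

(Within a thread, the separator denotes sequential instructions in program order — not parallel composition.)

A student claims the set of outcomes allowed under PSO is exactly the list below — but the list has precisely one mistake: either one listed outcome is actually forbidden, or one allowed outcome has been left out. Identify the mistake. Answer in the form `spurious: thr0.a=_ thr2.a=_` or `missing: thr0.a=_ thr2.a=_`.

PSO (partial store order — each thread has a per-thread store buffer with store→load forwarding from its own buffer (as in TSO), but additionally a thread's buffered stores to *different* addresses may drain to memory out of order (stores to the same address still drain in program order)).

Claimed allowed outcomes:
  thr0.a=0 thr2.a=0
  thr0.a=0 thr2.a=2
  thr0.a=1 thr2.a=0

outcome vector order: (thr0.a,thr2.a)
under PSO → 0/0 0/2 1/0 1/2
PSO∖claimed = {1/2}

missing: thr0.a=1 thr2.a=2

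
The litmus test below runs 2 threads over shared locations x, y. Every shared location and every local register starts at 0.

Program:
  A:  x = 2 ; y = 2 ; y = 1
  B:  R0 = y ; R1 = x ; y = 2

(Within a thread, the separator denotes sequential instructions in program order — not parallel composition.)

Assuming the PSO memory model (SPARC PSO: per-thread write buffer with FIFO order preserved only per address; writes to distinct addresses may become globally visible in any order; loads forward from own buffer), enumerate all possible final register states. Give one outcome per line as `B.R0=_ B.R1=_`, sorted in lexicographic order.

B.R0=0 B.R1=0
B.R0=0 B.R1=2
B.R0=1 B.R1=0
B.R0=1 B.R1=2
B.R0=2 B.R1=0
B.R0=2 B.R1=2

outcome vector order: (B.R0,B.R1)
|PSO outcomes| = 6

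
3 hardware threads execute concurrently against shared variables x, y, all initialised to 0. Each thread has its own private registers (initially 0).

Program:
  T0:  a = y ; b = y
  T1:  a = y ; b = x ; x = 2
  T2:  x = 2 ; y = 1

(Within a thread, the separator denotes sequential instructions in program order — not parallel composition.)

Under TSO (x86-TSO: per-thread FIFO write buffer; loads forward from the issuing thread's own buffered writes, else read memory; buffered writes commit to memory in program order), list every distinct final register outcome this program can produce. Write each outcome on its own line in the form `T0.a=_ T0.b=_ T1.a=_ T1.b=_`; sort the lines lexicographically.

T0.a=0 T0.b=0 T1.a=0 T1.b=0
T0.a=0 T0.b=0 T1.a=0 T1.b=2
T0.a=0 T0.b=0 T1.a=1 T1.b=2
T0.a=0 T0.b=1 T1.a=0 T1.b=0
T0.a=0 T0.b=1 T1.a=0 T1.b=2
T0.a=0 T0.b=1 T1.a=1 T1.b=2
T0.a=1 T0.b=1 T1.a=0 T1.b=0
T0.a=1 T0.b=1 T1.a=0 T1.b=2
T0.a=1 T0.b=1 T1.a=1 T1.b=2

outcome vector order: (T0.a,T0.b,T1.a,T1.b)
|TSO outcomes| = 9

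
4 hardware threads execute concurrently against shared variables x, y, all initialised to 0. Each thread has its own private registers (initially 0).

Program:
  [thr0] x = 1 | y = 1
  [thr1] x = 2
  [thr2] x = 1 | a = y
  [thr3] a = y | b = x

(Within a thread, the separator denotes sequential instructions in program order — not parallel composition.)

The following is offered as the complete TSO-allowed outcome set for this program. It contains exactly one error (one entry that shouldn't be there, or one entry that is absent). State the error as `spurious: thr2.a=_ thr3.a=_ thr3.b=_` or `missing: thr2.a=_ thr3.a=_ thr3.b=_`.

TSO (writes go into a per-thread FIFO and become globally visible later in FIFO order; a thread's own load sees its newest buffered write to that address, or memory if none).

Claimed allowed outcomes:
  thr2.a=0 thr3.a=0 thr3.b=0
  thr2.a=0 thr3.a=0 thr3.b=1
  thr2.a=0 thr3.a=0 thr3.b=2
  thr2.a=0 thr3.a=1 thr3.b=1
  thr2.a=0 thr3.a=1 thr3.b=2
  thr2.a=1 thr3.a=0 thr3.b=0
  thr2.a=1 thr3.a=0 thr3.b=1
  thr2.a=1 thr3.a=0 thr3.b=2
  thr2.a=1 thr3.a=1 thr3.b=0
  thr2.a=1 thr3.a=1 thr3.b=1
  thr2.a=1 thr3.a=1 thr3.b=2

spurious: thr2.a=1 thr3.a=1 thr3.b=0

outcome vector order: (thr2.a,thr3.a,thr3.b)
[TSO] allowed = {000; 001; 002; 011; 012; 100; 101; 102; 111; 112}
claimed∖TSO = {110}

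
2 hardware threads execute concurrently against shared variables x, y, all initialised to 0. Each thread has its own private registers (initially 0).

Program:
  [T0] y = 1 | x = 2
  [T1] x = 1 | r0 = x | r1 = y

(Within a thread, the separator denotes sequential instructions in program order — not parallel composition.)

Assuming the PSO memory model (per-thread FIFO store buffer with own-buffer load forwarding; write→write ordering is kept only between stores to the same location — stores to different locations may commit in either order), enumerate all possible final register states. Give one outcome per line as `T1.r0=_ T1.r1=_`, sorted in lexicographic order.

T1.r0=1 T1.r1=0
T1.r0=1 T1.r1=1
T1.r0=2 T1.r1=0
T1.r0=2 T1.r1=1

outcome vector order: (T1.r0,T1.r1)
|PSO outcomes| = 4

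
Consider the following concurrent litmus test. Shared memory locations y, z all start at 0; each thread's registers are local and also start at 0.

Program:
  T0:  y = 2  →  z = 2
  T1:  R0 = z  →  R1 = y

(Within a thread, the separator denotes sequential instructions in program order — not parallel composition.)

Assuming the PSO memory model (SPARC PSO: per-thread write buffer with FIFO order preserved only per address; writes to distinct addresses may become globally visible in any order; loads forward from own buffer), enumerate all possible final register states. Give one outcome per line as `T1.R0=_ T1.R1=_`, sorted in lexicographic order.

T1.R0=0 T1.R1=0
T1.R0=0 T1.R1=2
T1.R0=2 T1.R1=0
T1.R0=2 T1.R1=2

outcome vector order: (T1.R0,T1.R1)
|PSO outcomes| = 4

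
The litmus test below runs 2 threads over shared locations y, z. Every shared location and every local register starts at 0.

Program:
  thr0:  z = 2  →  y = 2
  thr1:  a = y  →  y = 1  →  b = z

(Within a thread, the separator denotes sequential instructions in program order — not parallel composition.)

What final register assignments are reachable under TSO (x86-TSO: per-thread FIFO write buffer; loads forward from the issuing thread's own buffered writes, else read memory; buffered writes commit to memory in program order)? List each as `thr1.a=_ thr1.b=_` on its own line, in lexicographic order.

thr1.a=0 thr1.b=0
thr1.a=0 thr1.b=2
thr1.a=2 thr1.b=2

outcome vector order: (thr1.a,thr1.b)
|TSO outcomes| = 3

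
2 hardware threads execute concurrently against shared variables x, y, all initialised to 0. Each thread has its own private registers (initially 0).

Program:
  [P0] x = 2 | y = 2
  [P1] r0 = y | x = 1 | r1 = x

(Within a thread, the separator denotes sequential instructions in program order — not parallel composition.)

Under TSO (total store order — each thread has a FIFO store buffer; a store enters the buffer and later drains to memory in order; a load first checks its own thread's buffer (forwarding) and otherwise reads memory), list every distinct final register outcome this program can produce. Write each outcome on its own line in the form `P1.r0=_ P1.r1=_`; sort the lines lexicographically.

P1.r0=0 P1.r1=1
P1.r0=0 P1.r1=2
P1.r0=2 P1.r1=1

outcome vector order: (P1.r0,P1.r1)
|TSO outcomes| = 3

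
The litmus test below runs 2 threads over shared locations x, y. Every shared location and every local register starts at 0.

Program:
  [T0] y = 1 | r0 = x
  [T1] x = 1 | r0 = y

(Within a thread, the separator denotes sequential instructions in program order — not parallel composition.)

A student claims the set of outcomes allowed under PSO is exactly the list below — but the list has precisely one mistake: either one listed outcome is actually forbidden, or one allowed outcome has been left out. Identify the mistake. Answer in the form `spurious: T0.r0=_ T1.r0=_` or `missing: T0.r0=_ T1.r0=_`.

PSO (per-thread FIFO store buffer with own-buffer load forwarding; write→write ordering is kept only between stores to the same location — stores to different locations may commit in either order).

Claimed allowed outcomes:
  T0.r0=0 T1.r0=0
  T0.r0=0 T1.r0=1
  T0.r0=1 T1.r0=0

outcome vector order: (T0.r0,T1.r0)
under PSO → 0/0; 0/1; 1/0; 1/1
PSO∖claimed = {1/1}

missing: T0.r0=1 T1.r0=1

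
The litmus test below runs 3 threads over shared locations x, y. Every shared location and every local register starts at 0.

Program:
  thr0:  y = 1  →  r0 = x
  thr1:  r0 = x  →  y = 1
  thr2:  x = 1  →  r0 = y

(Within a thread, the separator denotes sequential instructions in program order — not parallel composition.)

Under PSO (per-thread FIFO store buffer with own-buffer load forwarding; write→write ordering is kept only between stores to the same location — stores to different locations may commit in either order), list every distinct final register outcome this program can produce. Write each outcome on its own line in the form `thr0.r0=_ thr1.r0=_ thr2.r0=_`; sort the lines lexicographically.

thr0.r0=0 thr1.r0=0 thr2.r0=0
thr0.r0=0 thr1.r0=0 thr2.r0=1
thr0.r0=0 thr1.r0=1 thr2.r0=0
thr0.r0=0 thr1.r0=1 thr2.r0=1
thr0.r0=1 thr1.r0=0 thr2.r0=0
thr0.r0=1 thr1.r0=0 thr2.r0=1
thr0.r0=1 thr1.r0=1 thr2.r0=0
thr0.r0=1 thr1.r0=1 thr2.r0=1

outcome vector order: (thr0.r0,thr1.r0,thr2.r0)
|PSO outcomes| = 8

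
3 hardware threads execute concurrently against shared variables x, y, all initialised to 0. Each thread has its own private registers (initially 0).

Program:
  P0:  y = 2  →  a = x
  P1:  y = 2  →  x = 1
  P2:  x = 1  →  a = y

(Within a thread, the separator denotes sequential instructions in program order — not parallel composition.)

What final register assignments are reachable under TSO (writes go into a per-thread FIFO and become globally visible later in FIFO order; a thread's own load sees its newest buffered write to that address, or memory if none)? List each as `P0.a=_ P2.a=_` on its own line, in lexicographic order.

outcome vector order: (P0.a,P2.a)
|TSO outcomes| = 4

P0.a=0 P2.a=0
P0.a=0 P2.a=2
P0.a=1 P2.a=0
P0.a=1 P2.a=2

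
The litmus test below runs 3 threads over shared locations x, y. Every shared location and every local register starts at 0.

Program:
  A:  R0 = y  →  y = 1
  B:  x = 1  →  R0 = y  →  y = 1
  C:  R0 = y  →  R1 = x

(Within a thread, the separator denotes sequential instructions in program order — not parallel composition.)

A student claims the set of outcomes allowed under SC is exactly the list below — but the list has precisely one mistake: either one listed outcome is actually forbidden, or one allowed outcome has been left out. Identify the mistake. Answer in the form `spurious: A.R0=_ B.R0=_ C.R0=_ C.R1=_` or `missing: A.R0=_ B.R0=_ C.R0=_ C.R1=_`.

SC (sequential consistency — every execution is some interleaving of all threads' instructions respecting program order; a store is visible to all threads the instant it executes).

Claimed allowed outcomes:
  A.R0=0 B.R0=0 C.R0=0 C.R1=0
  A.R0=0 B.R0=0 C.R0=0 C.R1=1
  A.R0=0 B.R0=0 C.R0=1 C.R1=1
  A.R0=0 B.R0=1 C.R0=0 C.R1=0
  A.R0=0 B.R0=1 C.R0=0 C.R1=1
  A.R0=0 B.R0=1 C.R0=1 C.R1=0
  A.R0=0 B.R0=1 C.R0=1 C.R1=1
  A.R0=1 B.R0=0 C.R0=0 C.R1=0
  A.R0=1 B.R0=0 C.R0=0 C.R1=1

missing: A.R0=1 B.R0=0 C.R0=1 C.R1=1

outcome vector order: (A.R0,B.R0,C.R0,C.R1)
SC (10): 0/0/0/0; 0/0/0/1; 0/0/1/1; 0/1/0/0; 0/1/0/1; 0/1/1/0; 0/1/1/1; 1/0/0/0; 1/0/0/1; 1/0/1/1
SC∖claimed = {1/0/1/1}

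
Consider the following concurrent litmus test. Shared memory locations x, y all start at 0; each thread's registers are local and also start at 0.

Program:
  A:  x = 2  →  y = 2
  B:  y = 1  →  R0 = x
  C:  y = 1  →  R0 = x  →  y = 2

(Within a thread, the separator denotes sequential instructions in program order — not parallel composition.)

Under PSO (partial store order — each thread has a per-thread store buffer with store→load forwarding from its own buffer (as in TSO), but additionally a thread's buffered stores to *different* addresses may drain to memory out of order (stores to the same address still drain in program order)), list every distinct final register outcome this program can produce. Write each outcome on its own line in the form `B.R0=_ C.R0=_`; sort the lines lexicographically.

B.R0=0 C.R0=0
B.R0=0 C.R0=2
B.R0=2 C.R0=0
B.R0=2 C.R0=2

outcome vector order: (B.R0,C.R0)
|PSO outcomes| = 4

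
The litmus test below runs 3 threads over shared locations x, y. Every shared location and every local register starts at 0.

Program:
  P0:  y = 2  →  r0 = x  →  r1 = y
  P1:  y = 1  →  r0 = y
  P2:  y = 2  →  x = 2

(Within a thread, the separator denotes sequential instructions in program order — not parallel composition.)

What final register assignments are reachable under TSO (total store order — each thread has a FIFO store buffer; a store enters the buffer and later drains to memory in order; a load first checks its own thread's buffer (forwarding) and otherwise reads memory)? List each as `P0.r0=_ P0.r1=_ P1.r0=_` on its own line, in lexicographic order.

P0.r0=0 P0.r1=1 P1.r0=1
P0.r0=0 P0.r1=1 P1.r0=2
P0.r0=0 P0.r1=2 P1.r0=1
P0.r0=0 P0.r1=2 P1.r0=2
P0.r0=2 P0.r1=1 P1.r0=1
P0.r0=2 P0.r1=2 P1.r0=1
P0.r0=2 P0.r1=2 P1.r0=2

outcome vector order: (P0.r0,P0.r1,P1.r0)
|TSO outcomes| = 7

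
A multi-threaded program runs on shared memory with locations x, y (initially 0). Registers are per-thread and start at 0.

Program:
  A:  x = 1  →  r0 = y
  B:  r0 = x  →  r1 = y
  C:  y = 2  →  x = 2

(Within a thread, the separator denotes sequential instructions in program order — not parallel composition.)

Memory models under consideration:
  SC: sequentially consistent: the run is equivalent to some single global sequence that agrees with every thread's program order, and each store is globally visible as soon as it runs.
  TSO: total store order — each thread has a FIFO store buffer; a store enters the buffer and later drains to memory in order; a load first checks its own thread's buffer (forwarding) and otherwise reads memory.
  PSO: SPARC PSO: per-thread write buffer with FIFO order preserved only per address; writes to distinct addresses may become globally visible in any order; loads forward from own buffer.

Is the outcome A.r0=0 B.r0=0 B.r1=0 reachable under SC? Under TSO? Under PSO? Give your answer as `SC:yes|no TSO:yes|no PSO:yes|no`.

outcome vector order: (A.r0,B.r0,B.r1)
under SC → (0,0,0) (0,0,2) (0,1,0) (0,1,2) (0,2,2) (2,0,0) (2,0,2) (2,1,0) (2,1,2) (2,2,2)
under TSO → (0,0,0) (0,0,2) (0,1,0) (0,1,2) (0,2,2) (2,0,0) (2,0,2) (2,1,0) (2,1,2) (2,2,2)
under PSO → (0,0,0) (0,0,2) (0,1,0) (0,1,2) (0,2,0) (0,2,2) (2,0,0) (2,0,2) (2,1,0) (2,1,2) (2,2,0) (2,2,2)
target (0,0,0) ∈ {SC,TSO,PSO}

SC:yes TSO:yes PSO:yes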